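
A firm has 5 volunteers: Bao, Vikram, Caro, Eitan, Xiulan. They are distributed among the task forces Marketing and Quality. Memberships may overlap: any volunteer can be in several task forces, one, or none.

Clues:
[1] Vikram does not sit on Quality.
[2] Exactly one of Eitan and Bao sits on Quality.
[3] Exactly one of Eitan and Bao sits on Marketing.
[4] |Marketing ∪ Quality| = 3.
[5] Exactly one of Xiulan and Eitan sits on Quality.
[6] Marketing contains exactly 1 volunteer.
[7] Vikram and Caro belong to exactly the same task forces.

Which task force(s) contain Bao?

Bao: Quality

From (1): Vikram ∉ Quality.
(7): Caro matches Vikram: Caro ∉ Quality.
Suppose Bao ∈ Marketing: no assignment then satisfies all the clues, so Bao ∉ Marketing.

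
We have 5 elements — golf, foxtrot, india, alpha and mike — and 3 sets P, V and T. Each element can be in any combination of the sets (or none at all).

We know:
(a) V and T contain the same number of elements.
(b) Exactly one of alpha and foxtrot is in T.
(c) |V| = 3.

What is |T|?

3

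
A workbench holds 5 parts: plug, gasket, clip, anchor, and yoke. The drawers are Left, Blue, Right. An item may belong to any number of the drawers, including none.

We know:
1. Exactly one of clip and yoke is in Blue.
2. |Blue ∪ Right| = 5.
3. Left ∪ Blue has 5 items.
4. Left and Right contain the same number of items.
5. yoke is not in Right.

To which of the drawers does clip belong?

clip: Left, Right

From (5): yoke ∉ Right.
Suppose clip ∉ Left: no assignment then satisfies all the clues, so clip ∈ Left.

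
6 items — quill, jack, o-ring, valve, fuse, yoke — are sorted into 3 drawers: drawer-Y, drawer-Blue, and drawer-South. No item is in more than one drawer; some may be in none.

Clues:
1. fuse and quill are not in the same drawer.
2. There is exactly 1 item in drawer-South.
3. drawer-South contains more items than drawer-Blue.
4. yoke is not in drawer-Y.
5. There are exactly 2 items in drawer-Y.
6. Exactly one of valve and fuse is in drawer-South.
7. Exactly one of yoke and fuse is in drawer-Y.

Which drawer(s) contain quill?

quill: none

From (4): yoke ∉ drawer-Y.
(7) (exactly one): fuse ∈ drawer-Y.
(1): quill ∉ drawer-Y.
(6) (exactly one): valve ∈ drawer-South.
(2): drawer-South already has 1, so the rest are out.
Suppose quill ∈ drawer-Blue: no assignment then satisfies all the clues, so quill ∉ drawer-Blue.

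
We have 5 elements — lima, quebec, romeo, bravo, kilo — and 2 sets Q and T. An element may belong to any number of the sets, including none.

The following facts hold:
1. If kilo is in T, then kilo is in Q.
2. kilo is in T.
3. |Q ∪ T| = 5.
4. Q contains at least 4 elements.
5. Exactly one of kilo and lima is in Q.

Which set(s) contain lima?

lima: T

From (2): kilo ∈ T.
(1): kilo ∈ Q.
(5) (exactly one): lima ∉ Q.
(4): only 4 candidates remain for Q, so all are in.
Suppose lima ∉ T: no assignment then satisfies all the clues, so lima ∈ T.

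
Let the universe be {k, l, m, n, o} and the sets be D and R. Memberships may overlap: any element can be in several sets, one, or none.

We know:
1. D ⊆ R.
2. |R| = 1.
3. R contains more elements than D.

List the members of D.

D = {}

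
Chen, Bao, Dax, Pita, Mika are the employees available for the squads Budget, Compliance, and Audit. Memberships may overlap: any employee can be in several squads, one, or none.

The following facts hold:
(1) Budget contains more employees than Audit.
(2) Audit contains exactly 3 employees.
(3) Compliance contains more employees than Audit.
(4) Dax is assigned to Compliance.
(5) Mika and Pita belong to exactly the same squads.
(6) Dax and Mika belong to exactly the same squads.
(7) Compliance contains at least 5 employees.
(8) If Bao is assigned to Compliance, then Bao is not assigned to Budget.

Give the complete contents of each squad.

Budget = {Chen, Dax, Mika, Pita}; Compliance = {Bao, Chen, Dax, Mika, Pita}; Audit = {Dax, Mika, Pita}

From (4): Dax ∈ Compliance.
(6): Mika matches Dax: Mika ∈ Compliance.
(7): only 5 candidates remain for Compliance, so all are in.
(8): Bao ∉ Budget.
Suppose Chen ∉ Budget: no assignment then satisfies all the clues, so Chen ∈ Budget.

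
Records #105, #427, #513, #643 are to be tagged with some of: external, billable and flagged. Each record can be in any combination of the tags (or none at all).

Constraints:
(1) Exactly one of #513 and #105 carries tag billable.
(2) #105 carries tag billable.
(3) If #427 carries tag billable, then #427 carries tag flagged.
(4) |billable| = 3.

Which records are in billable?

billable = {#105, #427, #643}

From (2): #105 ∈ billable.
(1) (exactly one): #513 ∉ billable.
(4): only 3 candidates remain for billable, so all are in.
(3): #427 ∈ flagged.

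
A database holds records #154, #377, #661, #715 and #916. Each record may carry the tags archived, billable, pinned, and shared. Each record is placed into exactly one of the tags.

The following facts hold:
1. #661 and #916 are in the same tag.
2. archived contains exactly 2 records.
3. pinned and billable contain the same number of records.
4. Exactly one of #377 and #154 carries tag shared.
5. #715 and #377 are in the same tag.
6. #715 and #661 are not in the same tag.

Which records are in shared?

shared = {#154, #661, #916}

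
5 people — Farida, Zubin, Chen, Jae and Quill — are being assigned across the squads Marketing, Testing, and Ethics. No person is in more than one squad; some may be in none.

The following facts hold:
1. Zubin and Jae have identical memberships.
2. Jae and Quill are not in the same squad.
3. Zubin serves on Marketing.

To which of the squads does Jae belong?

Jae: Marketing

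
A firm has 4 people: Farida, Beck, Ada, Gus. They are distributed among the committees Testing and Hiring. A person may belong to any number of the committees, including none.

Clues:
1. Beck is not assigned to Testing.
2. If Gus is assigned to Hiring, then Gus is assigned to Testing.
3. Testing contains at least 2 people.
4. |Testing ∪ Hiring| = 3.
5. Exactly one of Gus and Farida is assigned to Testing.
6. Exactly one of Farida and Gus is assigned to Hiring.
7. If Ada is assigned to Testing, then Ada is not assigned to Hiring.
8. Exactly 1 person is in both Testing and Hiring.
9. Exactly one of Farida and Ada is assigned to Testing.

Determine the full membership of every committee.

From (1): Beck ∉ Testing.
Suppose Farida ∈ Testing: no assignment then satisfies all the clues, so Farida ∉ Testing.

Testing = {Ada, Gus}; Hiring = {Beck, Gus}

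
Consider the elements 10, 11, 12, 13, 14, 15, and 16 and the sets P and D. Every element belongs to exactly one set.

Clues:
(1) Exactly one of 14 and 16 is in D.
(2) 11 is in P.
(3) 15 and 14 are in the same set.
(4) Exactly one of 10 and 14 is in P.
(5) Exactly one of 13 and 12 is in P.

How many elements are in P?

4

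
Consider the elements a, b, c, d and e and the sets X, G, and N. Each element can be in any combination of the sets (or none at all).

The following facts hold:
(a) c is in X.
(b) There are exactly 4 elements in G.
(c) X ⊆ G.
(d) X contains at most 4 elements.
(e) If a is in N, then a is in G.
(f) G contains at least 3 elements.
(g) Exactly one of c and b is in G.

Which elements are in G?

G = {a, c, d, e}

From (a): c ∈ X.
(c) with c ∈ X: c ∈ G.
(g) (exactly one): b ∉ G.
(b): only 4 candidates remain for G, so all are in.
(c) contrapositive: b ∉ X.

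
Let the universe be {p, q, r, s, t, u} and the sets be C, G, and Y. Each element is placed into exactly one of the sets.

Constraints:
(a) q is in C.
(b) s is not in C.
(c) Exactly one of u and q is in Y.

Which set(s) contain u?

u: Y

From (a): q ∈ C.
From (b): s ∉ C.
(c) (exactly one): u ∈ Y.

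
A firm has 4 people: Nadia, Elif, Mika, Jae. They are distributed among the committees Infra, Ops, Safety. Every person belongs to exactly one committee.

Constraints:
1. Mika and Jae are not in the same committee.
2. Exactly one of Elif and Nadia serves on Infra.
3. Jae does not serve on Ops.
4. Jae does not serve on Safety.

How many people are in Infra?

2

From (3): Jae ∉ Ops.
From (4): Jae ∉ Safety.
Only one committee left: Jae ∈ Infra.
(1): Mika ∉ Infra.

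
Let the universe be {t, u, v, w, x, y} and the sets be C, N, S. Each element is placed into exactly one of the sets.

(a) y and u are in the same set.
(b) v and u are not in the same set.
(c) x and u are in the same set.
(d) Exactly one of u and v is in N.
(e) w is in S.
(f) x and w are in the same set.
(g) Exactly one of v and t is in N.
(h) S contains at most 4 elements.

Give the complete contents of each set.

C = {t}; N = {v}; S = {u, w, x, y}

From (e): w ∈ S.
(f): x matches w: x ∉ C.
(f): x matches w: x ∉ N.
(f): x matches w: x ∈ S.
(c): u matches x: u ∉ C.
(c): u matches x: u ∉ N.
(c): u matches x: u ∈ S.
(d) (exactly one): v ∈ N.
(g) (exactly one): t ∉ N.
(a): y matches u: y ∉ C.
(a): y matches u: y ∉ N.
Only one set left: t ∈ C.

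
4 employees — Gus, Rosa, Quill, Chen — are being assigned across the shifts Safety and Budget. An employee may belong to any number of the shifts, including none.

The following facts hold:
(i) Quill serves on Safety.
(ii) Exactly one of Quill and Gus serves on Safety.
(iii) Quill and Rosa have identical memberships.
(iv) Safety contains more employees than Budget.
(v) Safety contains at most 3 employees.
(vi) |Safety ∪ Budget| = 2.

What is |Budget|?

0

From (i): Quill ∈ Safety.
(ii) (exactly one): Gus ∉ Safety.
(iii): Rosa matches Quill: Rosa ∈ Safety.
Suppose Gus ∈ Budget: no assignment then satisfies all the clues, so Gus ∉ Budget.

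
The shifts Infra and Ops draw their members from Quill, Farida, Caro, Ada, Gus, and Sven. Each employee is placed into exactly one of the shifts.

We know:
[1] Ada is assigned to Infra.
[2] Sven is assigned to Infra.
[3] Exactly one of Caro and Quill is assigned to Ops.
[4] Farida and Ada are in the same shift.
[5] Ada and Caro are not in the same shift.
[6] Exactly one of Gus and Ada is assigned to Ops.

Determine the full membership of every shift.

From (1): Ada ∈ Infra.
From (2): Sven ∈ Infra.
(4): Farida matches Ada: Farida ∈ Infra.
(5): Caro ∉ Infra.
(6) (exactly one): Gus ∈ Ops.
Only one shift left: Caro ∈ Ops.
(3) (exactly one): Quill ∉ Ops.
Only one shift left: Quill ∈ Infra.

Infra = {Ada, Farida, Quill, Sven}; Ops = {Caro, Gus}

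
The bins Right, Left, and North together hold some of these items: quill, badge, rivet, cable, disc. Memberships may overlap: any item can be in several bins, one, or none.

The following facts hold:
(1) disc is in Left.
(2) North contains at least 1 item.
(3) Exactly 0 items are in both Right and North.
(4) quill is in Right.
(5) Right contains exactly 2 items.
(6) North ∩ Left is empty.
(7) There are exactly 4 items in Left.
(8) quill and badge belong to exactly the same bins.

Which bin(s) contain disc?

From (1): disc ∈ Left.
From (4): quill ∈ Right.
(6) (disjoint): disc ∉ North.
(8): badge matches quill: badge ∈ Right.
(5): Right already has 2, so the rest are out.

disc: Left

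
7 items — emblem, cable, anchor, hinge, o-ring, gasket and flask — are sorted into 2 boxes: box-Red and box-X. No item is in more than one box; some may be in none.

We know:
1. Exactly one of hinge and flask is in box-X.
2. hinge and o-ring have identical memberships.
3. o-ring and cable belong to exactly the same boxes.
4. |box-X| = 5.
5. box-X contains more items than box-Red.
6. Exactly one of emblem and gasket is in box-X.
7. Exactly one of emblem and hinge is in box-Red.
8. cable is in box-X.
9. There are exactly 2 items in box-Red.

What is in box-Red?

From (8): cable ∈ box-X.
(3): o-ring matches cable: o-ring ∉ box-Red.
(3): o-ring matches cable: o-ring ∈ box-X.
(2): hinge matches o-ring: hinge ∉ box-Red.
(2): hinge matches o-ring: hinge ∈ box-X.
(7) (exactly one): emblem ∈ box-Red.
(1) (exactly one): flask ∉ box-X.
(4): only 5 candidates remain for box-X, so all are in.
(9): only 2 candidates remain for box-Red, so all are in.

box-Red = {emblem, flask}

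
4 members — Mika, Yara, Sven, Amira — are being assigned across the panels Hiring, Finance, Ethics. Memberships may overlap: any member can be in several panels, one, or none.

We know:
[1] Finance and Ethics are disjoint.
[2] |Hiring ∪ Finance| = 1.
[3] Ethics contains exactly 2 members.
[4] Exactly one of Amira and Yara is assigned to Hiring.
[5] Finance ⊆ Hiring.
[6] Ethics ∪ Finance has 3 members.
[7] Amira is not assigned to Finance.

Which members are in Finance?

Finance = {Yara}

From (7): Amira ∉ Finance.
Suppose Mika ∈ Finance: no assignment then satisfies all the clues, so Mika ∉ Finance.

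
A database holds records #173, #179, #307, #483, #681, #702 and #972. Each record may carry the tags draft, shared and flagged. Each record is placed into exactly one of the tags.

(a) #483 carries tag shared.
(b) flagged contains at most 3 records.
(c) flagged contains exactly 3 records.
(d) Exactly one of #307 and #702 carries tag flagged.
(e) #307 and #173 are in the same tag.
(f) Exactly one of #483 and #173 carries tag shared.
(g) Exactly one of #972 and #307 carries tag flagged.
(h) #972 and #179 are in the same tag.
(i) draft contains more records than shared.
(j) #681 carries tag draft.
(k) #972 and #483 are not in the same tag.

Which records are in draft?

draft = {#173, #307, #681}

From (a): #483 ∈ shared.
From (j): #681 ∈ draft.
(f) (exactly one): #173 ∉ shared.
(k): #972 ∉ shared.
(e): #307 matches #173: #307 ∉ shared.
(h): #179 matches #972: #179 ∉ shared.
Suppose #173 ∉ draft: no assignment then satisfies all the clues, so #173 ∈ draft.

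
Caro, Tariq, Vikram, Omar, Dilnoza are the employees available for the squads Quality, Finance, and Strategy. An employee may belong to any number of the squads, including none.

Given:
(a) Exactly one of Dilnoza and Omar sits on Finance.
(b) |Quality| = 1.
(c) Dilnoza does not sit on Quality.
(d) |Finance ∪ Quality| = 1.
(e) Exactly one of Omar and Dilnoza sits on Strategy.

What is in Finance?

Finance = {Omar}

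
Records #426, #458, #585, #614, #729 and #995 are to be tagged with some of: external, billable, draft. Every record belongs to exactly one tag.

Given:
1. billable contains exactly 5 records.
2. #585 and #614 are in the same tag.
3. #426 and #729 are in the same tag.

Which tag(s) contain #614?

#614: billable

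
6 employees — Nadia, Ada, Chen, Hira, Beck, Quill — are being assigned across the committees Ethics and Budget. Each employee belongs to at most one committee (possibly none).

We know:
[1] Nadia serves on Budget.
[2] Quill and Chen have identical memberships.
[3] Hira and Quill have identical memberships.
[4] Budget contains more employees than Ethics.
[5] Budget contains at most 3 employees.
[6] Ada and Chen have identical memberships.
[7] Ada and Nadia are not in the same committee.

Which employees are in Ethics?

Ethics = {}

From (1): Nadia ∈ Budget.
(7): Ada ∉ Budget.
(6): Chen matches Ada: Chen ∉ Budget.
(2): Quill matches Chen: Quill ∉ Budget.
(3): Hira matches Quill: Hira ∉ Budget.
Suppose Ada ∈ Ethics: no assignment then satisfies all the clues, so Ada ∉ Ethics.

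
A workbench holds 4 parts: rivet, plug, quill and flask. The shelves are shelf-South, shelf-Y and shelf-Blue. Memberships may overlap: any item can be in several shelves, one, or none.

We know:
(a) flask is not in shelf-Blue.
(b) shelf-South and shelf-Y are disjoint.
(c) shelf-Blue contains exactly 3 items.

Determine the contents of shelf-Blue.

shelf-Blue = {plug, quill, rivet}

From (a): flask ∉ shelf-Blue.
(c): only 3 candidates remain for shelf-Blue, so all are in.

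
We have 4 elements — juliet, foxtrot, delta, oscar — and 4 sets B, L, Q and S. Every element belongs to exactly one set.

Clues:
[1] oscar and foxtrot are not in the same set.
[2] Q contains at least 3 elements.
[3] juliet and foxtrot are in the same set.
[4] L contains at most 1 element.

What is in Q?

Q = {delta, foxtrot, juliet}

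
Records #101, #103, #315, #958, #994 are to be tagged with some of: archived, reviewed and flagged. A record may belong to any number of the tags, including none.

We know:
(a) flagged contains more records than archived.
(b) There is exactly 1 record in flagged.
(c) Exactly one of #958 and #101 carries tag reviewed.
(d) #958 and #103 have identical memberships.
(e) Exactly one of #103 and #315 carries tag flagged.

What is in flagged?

flagged = {#315}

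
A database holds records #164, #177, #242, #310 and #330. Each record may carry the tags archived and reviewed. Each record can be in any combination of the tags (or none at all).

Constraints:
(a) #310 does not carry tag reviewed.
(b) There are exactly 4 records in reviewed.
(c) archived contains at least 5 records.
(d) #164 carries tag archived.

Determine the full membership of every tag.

archived = {#164, #177, #242, #310, #330}; reviewed = {#164, #177, #242, #330}

From (a): #310 ∉ reviewed.
From (d): #164 ∈ archived.
(b): only 4 candidates remain for reviewed, so all are in.
(c): only 5 candidates remain for archived, so all are in.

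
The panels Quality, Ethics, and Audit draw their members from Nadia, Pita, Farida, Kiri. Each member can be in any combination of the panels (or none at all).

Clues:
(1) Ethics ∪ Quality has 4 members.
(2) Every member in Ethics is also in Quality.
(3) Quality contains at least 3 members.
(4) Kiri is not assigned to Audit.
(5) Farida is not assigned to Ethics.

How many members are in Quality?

4

From (4): Kiri ∉ Audit.
From (5): Farida ∉ Ethics.
Suppose Nadia ∉ Quality: no assignment then satisfies all the clues, so Nadia ∈ Quality.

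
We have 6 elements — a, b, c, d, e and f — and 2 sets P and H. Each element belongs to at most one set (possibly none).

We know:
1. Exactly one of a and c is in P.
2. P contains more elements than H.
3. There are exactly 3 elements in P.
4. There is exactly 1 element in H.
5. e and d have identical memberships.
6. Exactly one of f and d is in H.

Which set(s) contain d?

d: P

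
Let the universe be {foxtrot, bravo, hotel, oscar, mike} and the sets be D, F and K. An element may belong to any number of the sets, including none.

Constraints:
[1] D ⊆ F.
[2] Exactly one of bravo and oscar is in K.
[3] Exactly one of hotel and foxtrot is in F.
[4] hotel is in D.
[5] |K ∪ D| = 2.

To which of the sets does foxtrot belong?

From (4): hotel ∈ D.
(1) with hotel ∈ D: hotel ∈ F.
(3) (exactly one): foxtrot ∉ F.
(1) contrapositive: foxtrot ∉ D.
Suppose foxtrot ∈ K: no assignment then satisfies all the clues, so foxtrot ∉ K.

foxtrot: none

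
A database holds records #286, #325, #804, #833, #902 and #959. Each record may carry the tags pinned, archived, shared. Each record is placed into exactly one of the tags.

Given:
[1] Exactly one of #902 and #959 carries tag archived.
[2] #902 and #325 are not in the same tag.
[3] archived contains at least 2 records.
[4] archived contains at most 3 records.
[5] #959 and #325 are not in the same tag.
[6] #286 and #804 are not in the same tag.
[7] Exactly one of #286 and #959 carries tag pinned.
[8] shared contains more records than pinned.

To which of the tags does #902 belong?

#902: archived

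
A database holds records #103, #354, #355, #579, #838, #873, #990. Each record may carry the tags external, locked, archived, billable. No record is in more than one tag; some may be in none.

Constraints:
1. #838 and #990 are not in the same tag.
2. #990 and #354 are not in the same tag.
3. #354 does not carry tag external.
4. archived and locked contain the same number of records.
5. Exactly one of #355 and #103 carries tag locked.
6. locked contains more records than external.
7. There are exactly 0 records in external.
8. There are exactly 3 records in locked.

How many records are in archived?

From (3): #354 ∉ external.
(7): external already has 0, so the rest are out.

3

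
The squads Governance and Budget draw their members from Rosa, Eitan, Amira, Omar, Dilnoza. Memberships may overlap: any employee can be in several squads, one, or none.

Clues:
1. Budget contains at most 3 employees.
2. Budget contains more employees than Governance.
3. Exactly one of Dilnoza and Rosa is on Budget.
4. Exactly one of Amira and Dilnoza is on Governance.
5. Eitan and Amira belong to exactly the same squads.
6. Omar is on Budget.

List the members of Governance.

Governance = {Dilnoza}

From (6): Omar ∈ Budget.
Suppose Rosa ∈ Governance: no assignment then satisfies all the clues, so Rosa ∉ Governance.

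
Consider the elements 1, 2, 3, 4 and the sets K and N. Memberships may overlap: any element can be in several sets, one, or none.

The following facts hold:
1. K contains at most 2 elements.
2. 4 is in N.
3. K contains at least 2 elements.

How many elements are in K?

2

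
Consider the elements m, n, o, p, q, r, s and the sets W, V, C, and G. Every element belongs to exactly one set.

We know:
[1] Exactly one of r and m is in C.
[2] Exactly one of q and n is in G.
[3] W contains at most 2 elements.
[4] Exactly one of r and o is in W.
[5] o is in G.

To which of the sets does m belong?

m: C

From (5): o ∈ G.
(4) (exactly one): r ∈ W.
(1) (exactly one): m ∈ C.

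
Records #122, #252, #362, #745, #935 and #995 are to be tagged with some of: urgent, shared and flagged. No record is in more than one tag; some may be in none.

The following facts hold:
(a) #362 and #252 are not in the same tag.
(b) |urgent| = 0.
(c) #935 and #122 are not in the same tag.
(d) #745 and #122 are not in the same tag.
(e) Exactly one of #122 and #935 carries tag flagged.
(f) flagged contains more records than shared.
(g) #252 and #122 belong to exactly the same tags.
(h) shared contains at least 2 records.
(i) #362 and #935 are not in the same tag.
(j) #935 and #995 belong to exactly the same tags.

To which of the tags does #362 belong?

#362: none

(b): urgent already has 0, so the rest are out.
Suppose #362 ∈ shared: no assignment then satisfies all the clues, so #362 ∉ shared.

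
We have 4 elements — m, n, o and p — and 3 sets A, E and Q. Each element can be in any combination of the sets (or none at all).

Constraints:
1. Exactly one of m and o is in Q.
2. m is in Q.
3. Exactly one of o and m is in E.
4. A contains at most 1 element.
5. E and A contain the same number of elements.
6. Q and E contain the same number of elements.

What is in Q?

From (2): m ∈ Q.
(1) (exactly one): o ∉ Q.
Suppose n ∈ Q: no assignment then satisfies all the clues, so n ∉ Q.

Q = {m}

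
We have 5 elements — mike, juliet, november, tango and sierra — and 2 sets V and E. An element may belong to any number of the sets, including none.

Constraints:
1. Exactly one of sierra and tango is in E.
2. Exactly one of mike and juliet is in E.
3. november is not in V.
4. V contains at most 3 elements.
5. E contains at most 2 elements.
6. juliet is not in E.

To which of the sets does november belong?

From (3): november ∉ V.
From (6): juliet ∉ E.
(2) (exactly one): mike ∈ E.
Suppose november ∈ E: no assignment then satisfies all the clues, so november ∉ E.

november: none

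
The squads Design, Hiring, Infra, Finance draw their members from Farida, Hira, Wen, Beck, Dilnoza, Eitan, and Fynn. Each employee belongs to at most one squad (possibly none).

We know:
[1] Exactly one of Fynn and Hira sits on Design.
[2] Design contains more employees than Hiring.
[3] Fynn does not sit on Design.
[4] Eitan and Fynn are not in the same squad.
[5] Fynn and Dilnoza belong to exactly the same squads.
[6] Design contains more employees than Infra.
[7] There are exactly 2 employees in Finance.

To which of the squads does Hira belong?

Hira: Design

From (3): Fynn ∉ Design.
(1) (exactly one): Hira ∈ Design.
(5): Dilnoza matches Fynn: Dilnoza ∉ Design.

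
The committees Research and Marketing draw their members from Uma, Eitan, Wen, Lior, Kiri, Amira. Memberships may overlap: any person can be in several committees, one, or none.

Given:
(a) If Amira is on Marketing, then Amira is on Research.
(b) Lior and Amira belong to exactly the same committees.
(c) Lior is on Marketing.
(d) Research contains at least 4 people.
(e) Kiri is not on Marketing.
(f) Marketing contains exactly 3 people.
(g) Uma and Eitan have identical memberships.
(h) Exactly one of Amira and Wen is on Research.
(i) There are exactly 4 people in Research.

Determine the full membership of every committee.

Research = {Amira, Eitan, Lior, Uma}; Marketing = {Amira, Lior, Wen}

From (c): Lior ∈ Marketing.
From (e): Kiri ∉ Marketing.
(b): Amira matches Lior: Amira ∈ Marketing.
(a): Amira ∈ Research.
(b): Lior matches Amira: Lior ∈ Research.
(h) (exactly one): Wen ∉ Research.
Suppose Uma ∉ Research: no assignment then satisfies all the clues, so Uma ∈ Research.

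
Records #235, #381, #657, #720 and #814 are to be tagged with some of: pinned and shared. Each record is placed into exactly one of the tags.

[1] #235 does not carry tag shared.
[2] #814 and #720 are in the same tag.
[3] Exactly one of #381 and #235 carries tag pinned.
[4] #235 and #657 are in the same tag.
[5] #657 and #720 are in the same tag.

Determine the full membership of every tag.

From (1): #235 ∉ shared.
(4): #657 matches #235: #657 ∉ shared.
(5): #720 matches #657: #720 ∉ shared.
Only one tag left: #235 ∈ pinned.
Only one tag left: #657 ∈ pinned.
Only one tag left: #720 ∈ pinned.
(2): #814 matches #720: #814 ∈ pinned.
(3) (exactly one): #381 ∉ pinned.
Only one tag left: #381 ∈ shared.

pinned = {#235, #657, #720, #814}; shared = {#381}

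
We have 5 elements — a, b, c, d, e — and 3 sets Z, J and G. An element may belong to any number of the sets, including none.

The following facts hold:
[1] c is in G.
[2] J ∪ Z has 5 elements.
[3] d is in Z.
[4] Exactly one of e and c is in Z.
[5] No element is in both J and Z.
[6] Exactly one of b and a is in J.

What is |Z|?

3

From (1): c ∈ G.
From (3): d ∈ Z.
(5) (disjoint): d ∉ J.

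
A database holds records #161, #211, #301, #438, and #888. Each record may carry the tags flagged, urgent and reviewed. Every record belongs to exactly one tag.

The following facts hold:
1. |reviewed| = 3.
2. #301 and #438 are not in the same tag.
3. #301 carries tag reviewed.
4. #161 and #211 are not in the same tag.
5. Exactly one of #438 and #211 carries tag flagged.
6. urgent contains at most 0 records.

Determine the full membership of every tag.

flagged = {#161, #438}; urgent = {}; reviewed = {#211, #301, #888}

From (3): #301 ∈ reviewed.
(2): #438 ∉ reviewed.
(6): urgent already has 0, so the rest are out.
Only one tag left: #438 ∈ flagged.
(5) (exactly one): #211 ∉ flagged.
Only one tag left: #211 ∈ reviewed.
(4): #161 ∉ reviewed.
Only one tag left: #161 ∈ flagged.
(1): only 3 candidates remain for reviewed, so all are in.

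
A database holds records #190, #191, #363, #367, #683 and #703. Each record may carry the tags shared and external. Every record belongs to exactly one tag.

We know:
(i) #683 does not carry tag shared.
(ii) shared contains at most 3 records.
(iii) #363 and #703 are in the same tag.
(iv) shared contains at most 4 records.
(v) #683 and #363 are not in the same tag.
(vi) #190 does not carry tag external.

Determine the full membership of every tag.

From (i): #683 ∉ shared.
From (vi): #190 ∉ external.
Only one tag left: #190 ∈ shared.
Only one tag left: #683 ∈ external.
(v): #363 ∉ external.
Only one tag left: #363 ∈ shared.
(iii): #703 matches #363: #703 ∈ shared.
(ii): shared already has 3, so the rest are out.
Only one tag left: #191 ∈ external.
Only one tag left: #367 ∈ external.

shared = {#190, #363, #703}; external = {#191, #367, #683}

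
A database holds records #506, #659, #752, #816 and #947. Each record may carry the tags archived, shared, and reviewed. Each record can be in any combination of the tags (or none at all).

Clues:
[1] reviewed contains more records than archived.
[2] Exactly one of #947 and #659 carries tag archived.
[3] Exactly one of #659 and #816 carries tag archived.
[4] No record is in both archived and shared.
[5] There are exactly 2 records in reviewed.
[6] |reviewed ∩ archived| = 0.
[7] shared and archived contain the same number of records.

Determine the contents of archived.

archived = {#659}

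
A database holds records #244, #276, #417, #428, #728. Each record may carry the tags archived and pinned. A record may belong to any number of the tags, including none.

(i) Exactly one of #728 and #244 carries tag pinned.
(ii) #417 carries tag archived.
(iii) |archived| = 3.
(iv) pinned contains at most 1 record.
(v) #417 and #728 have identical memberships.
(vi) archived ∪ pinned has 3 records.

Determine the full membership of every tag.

archived = {#244, #417, #728}; pinned = {#244}

From (ii): #417 ∈ archived.
(v): #728 matches #417: #728 ∈ archived.
Suppose #244 ∉ archived: no assignment then satisfies all the clues, so #244 ∈ archived.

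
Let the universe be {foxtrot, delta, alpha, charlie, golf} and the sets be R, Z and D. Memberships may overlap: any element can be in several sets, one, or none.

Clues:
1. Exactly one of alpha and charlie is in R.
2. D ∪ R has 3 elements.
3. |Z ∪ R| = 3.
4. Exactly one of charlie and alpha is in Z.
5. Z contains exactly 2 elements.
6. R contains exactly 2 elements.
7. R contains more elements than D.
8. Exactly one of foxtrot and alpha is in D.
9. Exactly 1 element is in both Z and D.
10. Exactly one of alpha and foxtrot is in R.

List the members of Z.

Z = {alpha, foxtrot}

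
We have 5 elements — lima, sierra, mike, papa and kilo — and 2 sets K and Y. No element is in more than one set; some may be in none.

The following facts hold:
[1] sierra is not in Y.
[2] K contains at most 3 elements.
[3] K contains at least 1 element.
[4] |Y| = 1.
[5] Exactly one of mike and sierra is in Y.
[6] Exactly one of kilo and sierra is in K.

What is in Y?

From (1): sierra ∉ Y.
(5) (exactly one): mike ∈ Y.
(4): Y already has 1, so the rest are out.

Y = {mike}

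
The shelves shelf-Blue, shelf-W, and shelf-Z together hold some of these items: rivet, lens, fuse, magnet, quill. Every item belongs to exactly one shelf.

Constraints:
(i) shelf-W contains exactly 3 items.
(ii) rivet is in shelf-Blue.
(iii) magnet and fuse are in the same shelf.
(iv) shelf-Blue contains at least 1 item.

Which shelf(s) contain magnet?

From (ii): rivet ∈ shelf-Blue.
Suppose magnet ∈ shelf-Blue: no assignment then satisfies all the clues, so magnet ∉ shelf-Blue.

magnet: shelf-W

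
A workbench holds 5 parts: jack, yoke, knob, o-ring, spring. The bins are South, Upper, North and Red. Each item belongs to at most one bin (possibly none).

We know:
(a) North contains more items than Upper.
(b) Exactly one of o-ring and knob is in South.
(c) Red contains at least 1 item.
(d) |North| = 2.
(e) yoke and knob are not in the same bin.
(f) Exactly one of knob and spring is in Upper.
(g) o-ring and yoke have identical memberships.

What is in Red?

Red = {jack}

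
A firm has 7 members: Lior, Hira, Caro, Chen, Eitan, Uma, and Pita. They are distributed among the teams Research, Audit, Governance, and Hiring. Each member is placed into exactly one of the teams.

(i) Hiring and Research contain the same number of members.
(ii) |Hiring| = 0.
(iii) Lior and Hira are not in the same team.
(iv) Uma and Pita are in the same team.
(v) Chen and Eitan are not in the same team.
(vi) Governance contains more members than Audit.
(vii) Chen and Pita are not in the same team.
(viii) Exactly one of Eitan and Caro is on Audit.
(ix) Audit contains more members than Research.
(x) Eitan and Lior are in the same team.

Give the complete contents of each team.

Research = {}; Audit = {Caro, Chen, Hira}; Governance = {Eitan, Lior, Pita, Uma}; Hiring = {}

(ii): Hiring already has 0, so the rest are out.
Suppose Lior ∈ Research: no assignment then satisfies all the clues, so Lior ∉ Research.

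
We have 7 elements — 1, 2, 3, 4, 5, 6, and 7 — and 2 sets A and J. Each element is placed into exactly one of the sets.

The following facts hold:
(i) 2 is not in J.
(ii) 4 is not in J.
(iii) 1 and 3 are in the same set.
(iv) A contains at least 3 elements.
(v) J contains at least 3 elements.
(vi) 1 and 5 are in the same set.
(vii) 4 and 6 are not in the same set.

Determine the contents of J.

J = {1, 3, 5, 6}

From (i): 2 ∉ J.
From (ii): 4 ∉ J.
Only one set left: 2 ∈ A.
Only one set left: 4 ∈ A.
(vii): 6 ∉ A.
Only one set left: 6 ∈ J.
Suppose 1 ∉ J: no assignment then satisfies all the clues, so 1 ∈ J.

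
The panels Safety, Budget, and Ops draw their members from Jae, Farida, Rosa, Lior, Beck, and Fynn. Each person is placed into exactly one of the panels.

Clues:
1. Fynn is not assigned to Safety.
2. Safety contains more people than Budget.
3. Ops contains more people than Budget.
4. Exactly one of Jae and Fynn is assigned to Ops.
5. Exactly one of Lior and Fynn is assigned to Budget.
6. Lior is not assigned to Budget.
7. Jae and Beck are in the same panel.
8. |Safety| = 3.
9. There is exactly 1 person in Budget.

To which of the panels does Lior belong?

From (1): Fynn ∉ Safety.
From (6): Lior ∉ Budget.
(5) (exactly one): Fynn ∈ Budget.
(9): Budget already has 1, so the rest are out.
(4) (exactly one): Jae ∈ Ops.
(7): Beck matches Jae: Beck ∉ Safety.
(7): Beck matches Jae: Beck ∈ Ops.
(8): only 3 candidates remain for Safety, so all are in.

Lior: Safety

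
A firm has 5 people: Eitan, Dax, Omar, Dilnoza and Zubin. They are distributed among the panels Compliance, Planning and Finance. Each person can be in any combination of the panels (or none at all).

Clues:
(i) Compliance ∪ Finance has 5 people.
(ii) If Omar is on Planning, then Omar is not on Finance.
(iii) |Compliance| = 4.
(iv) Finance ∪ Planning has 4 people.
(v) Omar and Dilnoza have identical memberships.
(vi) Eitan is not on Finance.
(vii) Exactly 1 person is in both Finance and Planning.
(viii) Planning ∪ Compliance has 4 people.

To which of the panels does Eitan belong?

Eitan: Compliance

From (vi): Eitan ∉ Finance.
Suppose Eitan ∉ Compliance: no assignment then satisfies all the clues, so Eitan ∈ Compliance.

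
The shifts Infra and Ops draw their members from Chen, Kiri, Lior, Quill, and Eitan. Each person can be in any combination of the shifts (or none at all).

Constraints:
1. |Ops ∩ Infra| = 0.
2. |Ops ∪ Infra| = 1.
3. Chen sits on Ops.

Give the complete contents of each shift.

Infra = {}; Ops = {Chen}

From (3): Chen ∈ Ops.
Suppose Chen ∈ Infra: no assignment then satisfies all the clues, so Chen ∉ Infra.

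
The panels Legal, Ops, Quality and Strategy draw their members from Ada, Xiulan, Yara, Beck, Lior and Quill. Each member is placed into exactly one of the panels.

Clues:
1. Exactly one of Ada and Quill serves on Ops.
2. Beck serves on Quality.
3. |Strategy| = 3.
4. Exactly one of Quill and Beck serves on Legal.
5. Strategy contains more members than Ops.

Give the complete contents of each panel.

Legal = {Quill}; Ops = {Ada}; Quality = {Beck}; Strategy = {Lior, Xiulan, Yara}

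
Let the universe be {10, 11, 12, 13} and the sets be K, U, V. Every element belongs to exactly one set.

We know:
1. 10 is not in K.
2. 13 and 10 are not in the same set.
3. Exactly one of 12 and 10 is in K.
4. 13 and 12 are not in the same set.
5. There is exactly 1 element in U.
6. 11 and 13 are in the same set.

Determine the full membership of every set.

K = {12}; U = {10}; V = {11, 13}

From (1): 10 ∉ K.
(3) (exactly one): 12 ∈ K.
(4): 13 ∉ K.
(6): 11 matches 13: 11 ∉ K.
Suppose 10 ∉ U: no assignment then satisfies all the clues, so 10 ∈ U.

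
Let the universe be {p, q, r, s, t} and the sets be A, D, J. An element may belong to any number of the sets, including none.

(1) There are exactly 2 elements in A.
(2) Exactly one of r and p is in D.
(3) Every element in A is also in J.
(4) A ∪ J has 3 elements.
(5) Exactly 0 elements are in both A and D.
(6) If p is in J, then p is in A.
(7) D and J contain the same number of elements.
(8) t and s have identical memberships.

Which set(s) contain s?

s: D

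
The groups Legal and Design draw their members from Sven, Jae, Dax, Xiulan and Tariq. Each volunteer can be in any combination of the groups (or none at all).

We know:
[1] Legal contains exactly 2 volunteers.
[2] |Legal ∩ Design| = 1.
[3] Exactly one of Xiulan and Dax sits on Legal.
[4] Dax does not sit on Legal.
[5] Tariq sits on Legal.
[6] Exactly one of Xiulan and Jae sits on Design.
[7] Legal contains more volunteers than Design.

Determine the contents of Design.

From (4): Dax ∉ Legal.
From (5): Tariq ∈ Legal.
(3) (exactly one): Xiulan ∈ Legal.
(1): Legal already has 2, so the rest are out.
Suppose Sven ∈ Design: no assignment then satisfies all the clues, so Sven ∉ Design.

Design = {Xiulan}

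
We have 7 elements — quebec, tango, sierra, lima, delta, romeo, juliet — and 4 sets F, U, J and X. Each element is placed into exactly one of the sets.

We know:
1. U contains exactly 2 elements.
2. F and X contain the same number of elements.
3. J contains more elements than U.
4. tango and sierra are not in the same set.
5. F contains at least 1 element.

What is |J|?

3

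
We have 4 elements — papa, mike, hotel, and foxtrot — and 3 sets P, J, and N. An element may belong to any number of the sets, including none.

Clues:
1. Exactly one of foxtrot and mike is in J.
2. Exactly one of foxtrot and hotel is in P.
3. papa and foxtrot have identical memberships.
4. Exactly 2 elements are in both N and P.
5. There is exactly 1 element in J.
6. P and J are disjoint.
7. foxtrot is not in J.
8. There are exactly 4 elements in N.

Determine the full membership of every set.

P = {foxtrot, papa}; J = {mike}; N = {foxtrot, hotel, mike, papa}

From (7): foxtrot ∉ J.
(1) (exactly one): mike ∈ J.
(3): papa matches foxtrot: papa ∉ J.
(5): J already has 1, so the rest are out.
(6) (disjoint): mike ∉ P.
(8): only 4 candidates remain for N, so all are in.
Suppose papa ∉ P: no assignment then satisfies all the clues, so papa ∈ P.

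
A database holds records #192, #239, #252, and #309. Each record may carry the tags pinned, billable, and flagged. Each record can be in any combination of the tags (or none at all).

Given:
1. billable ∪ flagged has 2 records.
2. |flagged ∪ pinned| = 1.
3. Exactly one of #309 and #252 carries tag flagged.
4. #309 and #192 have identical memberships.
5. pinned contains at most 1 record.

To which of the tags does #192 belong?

#192: none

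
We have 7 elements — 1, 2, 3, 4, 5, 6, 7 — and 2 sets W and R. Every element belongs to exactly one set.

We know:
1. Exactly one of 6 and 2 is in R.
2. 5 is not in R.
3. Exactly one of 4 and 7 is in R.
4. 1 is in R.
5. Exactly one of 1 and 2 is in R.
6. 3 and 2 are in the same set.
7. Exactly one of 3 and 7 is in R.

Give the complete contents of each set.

W = {2, 3, 4, 5}; R = {1, 6, 7}

From (2): 5 ∉ R.
From (4): 1 ∈ R.
(5) (exactly one): 2 ∉ R.
(6): 3 matches 2: 3 ∉ R.
(7) (exactly one): 7 ∈ R.
Only one set left: 2 ∈ W.
Only one set left: 3 ∈ W.
Only one set left: 5 ∈ W.
(1) (exactly one): 6 ∈ R.
(3) (exactly one): 4 ∉ R.
Only one set left: 4 ∈ W.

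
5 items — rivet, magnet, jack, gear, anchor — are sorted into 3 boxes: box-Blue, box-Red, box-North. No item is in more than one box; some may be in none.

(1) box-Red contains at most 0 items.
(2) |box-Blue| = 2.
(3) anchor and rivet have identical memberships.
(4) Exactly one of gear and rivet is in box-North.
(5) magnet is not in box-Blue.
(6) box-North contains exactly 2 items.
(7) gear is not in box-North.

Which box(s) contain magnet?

magnet: none

From (5): magnet ∉ box-Blue.
From (7): gear ∉ box-North.
(1): box-Red already has 0, so the rest are out.
(4) (exactly one): rivet ∈ box-North.
(3): anchor matches rivet: anchor ∉ box-Blue.
(3): anchor matches rivet: anchor ∈ box-North.
(6): box-North already has 2, so the rest are out.
(2): only 2 candidates remain for box-Blue, so all are in.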